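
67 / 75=0.89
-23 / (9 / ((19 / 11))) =-4.41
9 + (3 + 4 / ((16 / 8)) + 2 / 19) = 268 / 19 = 14.11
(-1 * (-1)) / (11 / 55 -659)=-5 / 3294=-0.00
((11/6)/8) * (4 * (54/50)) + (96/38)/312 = 24653/24700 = 1.00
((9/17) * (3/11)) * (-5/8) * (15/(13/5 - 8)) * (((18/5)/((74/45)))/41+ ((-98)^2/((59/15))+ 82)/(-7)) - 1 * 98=-10384987979/55133848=-188.36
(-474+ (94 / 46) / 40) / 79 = -436033 / 72680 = -6.00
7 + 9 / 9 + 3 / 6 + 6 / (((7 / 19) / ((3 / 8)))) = 409 / 28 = 14.61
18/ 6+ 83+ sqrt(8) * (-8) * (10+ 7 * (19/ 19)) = 86 - 272 * sqrt(2) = -298.67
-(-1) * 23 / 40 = 23 / 40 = 0.58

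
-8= -8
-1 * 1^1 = -1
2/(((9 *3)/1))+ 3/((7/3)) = 257/189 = 1.36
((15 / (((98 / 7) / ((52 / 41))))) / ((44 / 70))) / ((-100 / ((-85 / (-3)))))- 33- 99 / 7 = -603055 / 12628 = -47.76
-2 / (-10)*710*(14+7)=2982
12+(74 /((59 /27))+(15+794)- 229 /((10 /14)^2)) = 598886 /1475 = 406.02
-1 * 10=-10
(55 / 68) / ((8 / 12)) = 165 / 136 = 1.21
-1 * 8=-8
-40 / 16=-2.50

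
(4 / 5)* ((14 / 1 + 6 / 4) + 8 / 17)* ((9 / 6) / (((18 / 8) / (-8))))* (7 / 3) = -40544 / 255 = -159.00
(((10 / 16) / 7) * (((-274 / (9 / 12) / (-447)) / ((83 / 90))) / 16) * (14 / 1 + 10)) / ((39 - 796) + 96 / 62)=-0.00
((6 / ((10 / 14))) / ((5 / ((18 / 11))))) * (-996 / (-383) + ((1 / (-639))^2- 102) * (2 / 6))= -7499624188 / 86881635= -86.32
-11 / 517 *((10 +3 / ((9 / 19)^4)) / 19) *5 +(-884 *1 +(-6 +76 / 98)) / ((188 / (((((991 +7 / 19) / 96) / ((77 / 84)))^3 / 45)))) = -277117790634443971 / 1839253413218760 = -150.67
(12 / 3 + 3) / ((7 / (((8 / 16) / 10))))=0.05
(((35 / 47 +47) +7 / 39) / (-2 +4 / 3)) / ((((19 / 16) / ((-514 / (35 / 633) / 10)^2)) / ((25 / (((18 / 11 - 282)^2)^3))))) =-1385696322459889 / 514574627981809973760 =-0.00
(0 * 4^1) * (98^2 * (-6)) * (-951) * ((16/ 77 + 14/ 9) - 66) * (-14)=0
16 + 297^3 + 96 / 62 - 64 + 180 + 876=812171559 / 31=26199082.55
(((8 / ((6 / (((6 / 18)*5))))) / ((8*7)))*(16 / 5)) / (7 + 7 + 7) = 8 / 1323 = 0.01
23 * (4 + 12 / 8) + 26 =305 / 2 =152.50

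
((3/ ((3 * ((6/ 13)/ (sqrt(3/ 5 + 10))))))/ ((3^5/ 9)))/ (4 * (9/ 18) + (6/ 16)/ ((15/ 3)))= 0.13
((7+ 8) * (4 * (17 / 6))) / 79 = 170 / 79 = 2.15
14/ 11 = 1.27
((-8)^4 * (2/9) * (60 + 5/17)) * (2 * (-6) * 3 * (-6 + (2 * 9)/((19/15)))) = -5239603200/323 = -16221681.73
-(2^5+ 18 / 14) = -233 / 7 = -33.29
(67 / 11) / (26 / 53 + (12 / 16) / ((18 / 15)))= 28408 / 5203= 5.46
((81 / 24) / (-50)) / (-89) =27 / 35600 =0.00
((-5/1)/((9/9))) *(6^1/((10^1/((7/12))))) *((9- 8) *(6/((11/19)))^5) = -33694755192/161051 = -209217.92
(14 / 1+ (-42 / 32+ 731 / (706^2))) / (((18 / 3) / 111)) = 936046387 / 3987488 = 234.75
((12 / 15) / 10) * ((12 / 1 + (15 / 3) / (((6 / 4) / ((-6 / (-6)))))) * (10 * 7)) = 1288 / 15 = 85.87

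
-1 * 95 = -95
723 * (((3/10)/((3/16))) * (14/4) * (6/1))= 121464/5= 24292.80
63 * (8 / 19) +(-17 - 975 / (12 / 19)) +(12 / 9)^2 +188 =-919601 / 684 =-1344.45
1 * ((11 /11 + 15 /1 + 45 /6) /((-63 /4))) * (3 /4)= -47 /42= -1.12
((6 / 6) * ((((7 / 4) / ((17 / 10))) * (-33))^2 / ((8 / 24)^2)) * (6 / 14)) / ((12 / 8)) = 1715175 / 578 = 2967.43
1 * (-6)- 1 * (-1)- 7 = -12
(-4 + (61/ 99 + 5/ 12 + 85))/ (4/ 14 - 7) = -227395/ 18612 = -12.22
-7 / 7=-1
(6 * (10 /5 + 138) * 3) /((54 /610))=85400 /3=28466.67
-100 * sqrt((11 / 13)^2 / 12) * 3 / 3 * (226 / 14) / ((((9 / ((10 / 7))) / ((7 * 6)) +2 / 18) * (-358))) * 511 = 136108500 * sqrt(3) / 109369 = 2155.52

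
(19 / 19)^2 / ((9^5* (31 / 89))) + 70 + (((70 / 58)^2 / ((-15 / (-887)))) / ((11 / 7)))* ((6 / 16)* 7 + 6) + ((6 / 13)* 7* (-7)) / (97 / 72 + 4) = 4742129043083437 / 8805748259880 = 538.53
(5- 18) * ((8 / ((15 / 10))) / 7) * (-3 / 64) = 13 / 28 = 0.46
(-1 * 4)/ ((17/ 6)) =-24/ 17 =-1.41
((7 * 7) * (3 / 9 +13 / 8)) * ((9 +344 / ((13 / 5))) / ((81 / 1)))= 4230611 / 25272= 167.40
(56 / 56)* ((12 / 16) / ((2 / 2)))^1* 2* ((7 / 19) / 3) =7 / 38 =0.18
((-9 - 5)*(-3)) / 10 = 21 / 5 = 4.20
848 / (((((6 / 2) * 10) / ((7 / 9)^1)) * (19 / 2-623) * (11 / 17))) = -100912 / 1822095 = -0.06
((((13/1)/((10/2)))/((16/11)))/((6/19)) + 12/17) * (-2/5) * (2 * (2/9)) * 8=-103898/11475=-9.05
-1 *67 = -67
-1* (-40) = 40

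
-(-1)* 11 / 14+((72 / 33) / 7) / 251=30419 / 38654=0.79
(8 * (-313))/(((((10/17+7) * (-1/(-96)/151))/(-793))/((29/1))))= 4730220182272/43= 110005120517.95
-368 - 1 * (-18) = -350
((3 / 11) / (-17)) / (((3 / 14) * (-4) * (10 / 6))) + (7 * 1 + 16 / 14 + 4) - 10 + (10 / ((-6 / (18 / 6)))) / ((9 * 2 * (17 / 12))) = 4523 / 2310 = 1.96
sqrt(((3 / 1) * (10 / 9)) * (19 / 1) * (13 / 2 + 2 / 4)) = sqrt(3990) / 3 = 21.06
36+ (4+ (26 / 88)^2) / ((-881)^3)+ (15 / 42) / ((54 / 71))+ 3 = 9875460386862359 / 250204365213264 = 39.47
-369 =-369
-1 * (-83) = 83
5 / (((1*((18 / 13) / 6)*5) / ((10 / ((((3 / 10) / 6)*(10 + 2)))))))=650 / 9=72.22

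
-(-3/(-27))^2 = -1/81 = -0.01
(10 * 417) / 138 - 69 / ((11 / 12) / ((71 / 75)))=-41.04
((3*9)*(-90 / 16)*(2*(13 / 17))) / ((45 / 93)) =-32643 / 68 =-480.04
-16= -16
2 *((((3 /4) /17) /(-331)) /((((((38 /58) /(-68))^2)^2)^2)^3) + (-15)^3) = -1055378377638948144217769637792394620862283484513449676679959403327814750211402 /1621490530148040296664093736991851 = -650869282315570022215440800000000000000000000.00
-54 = -54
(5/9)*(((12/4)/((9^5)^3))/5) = 1/617673396283947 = 0.00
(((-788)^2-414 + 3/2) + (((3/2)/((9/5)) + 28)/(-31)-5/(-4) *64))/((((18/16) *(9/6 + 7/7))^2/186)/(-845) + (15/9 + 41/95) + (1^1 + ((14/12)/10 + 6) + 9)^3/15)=1601239019440320000/725478073299539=2207.15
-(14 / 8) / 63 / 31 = -1 / 1116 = -0.00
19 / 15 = 1.27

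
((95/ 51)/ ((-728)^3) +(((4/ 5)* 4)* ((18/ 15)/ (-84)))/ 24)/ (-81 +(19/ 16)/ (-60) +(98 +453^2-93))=-0.00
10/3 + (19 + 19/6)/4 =71/8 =8.88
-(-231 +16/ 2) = 223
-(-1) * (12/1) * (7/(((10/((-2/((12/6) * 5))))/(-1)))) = 42/25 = 1.68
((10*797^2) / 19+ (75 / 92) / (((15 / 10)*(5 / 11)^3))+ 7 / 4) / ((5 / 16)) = 11688109092 / 10925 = 1069849.80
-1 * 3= -3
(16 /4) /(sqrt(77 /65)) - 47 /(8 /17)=-799 /8+4*sqrt(5005) /77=-96.20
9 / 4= 2.25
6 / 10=3 / 5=0.60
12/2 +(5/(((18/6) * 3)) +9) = 140/9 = 15.56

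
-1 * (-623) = 623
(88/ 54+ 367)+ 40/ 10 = 372.63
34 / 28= 17 / 14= 1.21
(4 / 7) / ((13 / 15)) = 60 / 91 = 0.66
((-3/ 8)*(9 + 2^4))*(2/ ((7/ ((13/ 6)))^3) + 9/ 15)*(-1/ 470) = 122117/ 9285696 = 0.01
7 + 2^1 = 9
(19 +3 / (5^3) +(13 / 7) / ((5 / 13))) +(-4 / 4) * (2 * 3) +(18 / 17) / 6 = 268182 / 14875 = 18.03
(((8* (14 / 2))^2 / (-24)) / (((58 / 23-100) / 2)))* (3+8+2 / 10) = 504896 / 16815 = 30.03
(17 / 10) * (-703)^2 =8401553 / 10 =840155.30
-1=-1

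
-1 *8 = -8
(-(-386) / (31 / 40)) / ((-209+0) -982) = -15440 / 36921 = -0.42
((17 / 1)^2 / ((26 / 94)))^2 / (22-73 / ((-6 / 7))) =1106987334 / 108667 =10186.97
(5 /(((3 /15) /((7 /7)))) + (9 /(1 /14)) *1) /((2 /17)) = 2567 /2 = 1283.50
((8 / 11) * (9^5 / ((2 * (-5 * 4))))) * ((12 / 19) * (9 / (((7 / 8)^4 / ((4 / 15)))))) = -34828517376 / 12545225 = -2776.24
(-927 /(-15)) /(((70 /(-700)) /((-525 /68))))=4771.32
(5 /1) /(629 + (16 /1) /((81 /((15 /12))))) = 0.01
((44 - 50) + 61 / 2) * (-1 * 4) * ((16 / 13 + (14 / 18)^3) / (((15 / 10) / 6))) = -666.90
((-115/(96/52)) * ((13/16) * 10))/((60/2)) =-19435/1152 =-16.87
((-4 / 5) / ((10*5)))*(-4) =8 / 125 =0.06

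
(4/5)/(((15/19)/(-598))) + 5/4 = -181417/300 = -604.72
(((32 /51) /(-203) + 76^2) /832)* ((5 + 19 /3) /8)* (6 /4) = 3737431 /253344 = 14.75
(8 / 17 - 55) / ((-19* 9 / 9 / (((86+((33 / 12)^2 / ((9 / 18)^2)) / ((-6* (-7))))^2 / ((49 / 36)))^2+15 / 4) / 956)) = 83758684008.31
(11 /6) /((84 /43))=473 /504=0.94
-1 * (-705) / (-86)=-705 / 86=-8.20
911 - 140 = 771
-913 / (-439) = 913 / 439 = 2.08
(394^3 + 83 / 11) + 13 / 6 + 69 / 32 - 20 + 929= 64589083541 / 1056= 61163904.87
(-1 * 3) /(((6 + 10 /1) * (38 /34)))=-51 /304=-0.17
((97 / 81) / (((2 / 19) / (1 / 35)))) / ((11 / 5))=1843 / 12474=0.15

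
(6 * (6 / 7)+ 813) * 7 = 5727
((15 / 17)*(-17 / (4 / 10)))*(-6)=225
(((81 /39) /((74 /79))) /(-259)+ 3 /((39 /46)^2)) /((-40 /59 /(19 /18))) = -45369189349 /6996356640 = -6.48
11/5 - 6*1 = -19/5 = -3.80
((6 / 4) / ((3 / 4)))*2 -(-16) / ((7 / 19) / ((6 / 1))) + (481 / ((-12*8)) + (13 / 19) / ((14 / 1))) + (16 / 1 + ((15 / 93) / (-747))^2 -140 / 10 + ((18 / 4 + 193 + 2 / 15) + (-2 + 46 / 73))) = 381420864284881933 / 833026994422560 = 457.87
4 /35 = 0.11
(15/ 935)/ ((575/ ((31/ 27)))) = 0.00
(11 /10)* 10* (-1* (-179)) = 1969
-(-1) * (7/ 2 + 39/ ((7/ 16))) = 1297/ 14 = 92.64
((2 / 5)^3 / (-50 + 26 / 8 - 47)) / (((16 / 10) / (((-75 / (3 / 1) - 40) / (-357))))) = -52 / 669375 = -0.00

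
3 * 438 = 1314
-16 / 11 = -1.45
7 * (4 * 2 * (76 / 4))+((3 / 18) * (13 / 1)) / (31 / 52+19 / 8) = 1064.73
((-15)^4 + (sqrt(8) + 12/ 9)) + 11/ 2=2* sqrt(2) + 303791/ 6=50634.66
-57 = -57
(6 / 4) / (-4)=-3 / 8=-0.38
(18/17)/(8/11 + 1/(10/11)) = 660/1139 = 0.58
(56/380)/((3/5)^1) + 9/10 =653/570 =1.15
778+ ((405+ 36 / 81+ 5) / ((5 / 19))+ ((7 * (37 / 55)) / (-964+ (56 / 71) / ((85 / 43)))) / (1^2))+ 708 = 974141500103 / 319843260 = 3045.68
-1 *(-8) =8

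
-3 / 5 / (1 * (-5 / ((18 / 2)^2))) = 243 / 25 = 9.72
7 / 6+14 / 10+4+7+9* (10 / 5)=947 / 30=31.57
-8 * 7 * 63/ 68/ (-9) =98/ 17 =5.76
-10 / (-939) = 10 / 939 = 0.01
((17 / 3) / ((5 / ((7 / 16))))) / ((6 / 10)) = 119 / 144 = 0.83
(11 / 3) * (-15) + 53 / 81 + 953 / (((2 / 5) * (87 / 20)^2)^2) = -2160450962 / 57289761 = -37.71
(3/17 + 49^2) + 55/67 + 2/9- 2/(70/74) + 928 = 1194074261/358785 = 3328.11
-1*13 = -13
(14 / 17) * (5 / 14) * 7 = 35 / 17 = 2.06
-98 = -98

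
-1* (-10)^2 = -100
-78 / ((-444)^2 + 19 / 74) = -5772 / 14588083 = -0.00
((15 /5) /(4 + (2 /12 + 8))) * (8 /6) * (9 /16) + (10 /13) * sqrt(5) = 27 /146 + 10 * sqrt(5) /13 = 1.90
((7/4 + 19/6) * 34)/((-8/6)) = -125.38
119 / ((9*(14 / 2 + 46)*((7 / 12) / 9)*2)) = 1.92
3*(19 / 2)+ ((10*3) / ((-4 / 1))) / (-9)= 88 / 3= 29.33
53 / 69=0.77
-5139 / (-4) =5139 / 4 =1284.75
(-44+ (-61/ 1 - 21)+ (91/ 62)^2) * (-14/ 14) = 476063/ 3844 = 123.85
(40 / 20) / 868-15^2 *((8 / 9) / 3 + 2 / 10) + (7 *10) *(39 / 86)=-4474411 / 55986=-79.92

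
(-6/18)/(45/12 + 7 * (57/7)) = -4/729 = -0.01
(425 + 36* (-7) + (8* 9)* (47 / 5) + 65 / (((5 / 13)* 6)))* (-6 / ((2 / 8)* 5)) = -4214.24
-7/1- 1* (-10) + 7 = 10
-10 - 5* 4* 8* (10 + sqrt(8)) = -1610 - 320* sqrt(2) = -2062.55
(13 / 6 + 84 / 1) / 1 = 517 / 6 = 86.17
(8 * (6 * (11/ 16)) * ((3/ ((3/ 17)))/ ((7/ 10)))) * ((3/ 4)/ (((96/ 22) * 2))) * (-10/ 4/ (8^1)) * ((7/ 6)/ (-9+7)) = 51425/ 4096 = 12.55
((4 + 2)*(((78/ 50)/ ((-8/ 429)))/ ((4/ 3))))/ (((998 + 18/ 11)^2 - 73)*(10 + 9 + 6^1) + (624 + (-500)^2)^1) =-18220059/ 1221162031600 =-0.00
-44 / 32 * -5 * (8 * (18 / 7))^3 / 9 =2280960 / 343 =6650.03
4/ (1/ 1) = 4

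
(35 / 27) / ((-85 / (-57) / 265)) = 35245 / 153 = 230.36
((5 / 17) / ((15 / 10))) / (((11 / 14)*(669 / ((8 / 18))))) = 560 / 3377781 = 0.00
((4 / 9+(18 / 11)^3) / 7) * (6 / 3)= 115624 / 83853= 1.38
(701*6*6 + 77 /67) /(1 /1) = 1690889 /67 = 25237.15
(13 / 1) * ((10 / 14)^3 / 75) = 65 / 1029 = 0.06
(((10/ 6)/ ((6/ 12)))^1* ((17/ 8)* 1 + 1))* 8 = 250/ 3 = 83.33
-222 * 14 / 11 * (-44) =12432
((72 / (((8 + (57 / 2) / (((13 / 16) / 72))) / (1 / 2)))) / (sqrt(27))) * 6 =39 * sqrt(3) / 4117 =0.02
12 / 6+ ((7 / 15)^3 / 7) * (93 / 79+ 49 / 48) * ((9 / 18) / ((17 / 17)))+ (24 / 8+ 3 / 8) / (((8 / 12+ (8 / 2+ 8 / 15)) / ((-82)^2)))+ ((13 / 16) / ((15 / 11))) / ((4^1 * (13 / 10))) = 145286599777 / 33274800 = 4366.27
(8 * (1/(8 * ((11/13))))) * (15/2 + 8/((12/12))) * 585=235755/22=10716.14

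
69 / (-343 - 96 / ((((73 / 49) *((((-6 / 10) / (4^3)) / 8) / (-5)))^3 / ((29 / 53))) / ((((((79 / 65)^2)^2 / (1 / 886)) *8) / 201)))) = -0.00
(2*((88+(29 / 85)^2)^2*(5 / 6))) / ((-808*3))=-5.34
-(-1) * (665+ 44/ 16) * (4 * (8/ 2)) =10684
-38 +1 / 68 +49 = 749 / 68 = 11.01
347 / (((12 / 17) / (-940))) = -1386265 / 3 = -462088.33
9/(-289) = -9/289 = -0.03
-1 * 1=-1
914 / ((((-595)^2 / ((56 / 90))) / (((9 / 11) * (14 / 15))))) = 7312 / 5960625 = 0.00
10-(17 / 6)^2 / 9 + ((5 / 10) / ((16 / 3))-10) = -2069 / 2592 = -0.80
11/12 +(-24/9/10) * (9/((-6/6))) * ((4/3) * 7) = 1399/60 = 23.32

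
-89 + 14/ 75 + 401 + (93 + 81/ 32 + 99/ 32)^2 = 10039.08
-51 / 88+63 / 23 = 2.16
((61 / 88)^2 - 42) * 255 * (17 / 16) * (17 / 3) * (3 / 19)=-23694932265 / 2354176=-10065.06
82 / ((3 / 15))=410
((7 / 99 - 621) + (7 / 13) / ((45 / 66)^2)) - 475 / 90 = -40221889 / 64350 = -625.05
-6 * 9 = -54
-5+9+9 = 13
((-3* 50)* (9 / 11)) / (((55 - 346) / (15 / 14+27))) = 88425 / 7469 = 11.84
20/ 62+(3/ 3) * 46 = 1436/ 31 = 46.32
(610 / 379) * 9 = 5490 / 379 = 14.49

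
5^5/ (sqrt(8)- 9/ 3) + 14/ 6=-28118/ 3- 6250 * sqrt(2)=-18211.50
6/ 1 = 6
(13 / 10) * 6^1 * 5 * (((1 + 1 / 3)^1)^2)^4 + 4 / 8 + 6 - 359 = 162101 / 4374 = 37.06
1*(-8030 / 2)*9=-36135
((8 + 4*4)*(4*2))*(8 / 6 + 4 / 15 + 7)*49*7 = 2831808 / 5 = 566361.60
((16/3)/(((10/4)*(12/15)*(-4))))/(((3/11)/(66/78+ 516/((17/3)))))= -446842/1989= -224.66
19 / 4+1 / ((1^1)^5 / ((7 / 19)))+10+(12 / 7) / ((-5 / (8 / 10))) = 197427 / 13300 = 14.84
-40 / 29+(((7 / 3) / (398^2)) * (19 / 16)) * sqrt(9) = -101374703 / 73499456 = -1.38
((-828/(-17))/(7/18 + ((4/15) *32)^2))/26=62100/2426801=0.03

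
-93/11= -8.45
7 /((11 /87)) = 55.36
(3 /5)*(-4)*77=-924 /5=-184.80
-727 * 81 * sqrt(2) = -58887 * sqrt(2) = -83278.79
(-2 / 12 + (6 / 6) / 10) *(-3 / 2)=1 / 10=0.10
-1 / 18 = -0.06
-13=-13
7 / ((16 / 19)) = 133 / 16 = 8.31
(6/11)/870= 1/1595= 0.00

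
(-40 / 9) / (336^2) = -5 / 127008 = -0.00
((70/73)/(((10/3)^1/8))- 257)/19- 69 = -114296/1387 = -82.41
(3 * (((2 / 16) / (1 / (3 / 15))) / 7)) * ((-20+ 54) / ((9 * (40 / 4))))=17 / 4200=0.00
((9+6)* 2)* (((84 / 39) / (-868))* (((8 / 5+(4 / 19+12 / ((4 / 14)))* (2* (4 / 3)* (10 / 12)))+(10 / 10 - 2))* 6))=-322852 / 7657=-42.16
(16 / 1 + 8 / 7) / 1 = 17.14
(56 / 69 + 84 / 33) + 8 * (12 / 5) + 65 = 332279 / 3795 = 87.56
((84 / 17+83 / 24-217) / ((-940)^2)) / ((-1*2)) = 85109 / 721017600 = 0.00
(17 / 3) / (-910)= -17 / 2730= -0.01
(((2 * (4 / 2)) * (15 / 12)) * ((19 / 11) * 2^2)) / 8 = 95 / 22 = 4.32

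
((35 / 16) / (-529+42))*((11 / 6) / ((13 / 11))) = -4235 / 607776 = -0.01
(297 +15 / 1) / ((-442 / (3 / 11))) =-36 / 187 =-0.19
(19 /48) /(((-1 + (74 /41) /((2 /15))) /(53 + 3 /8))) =332633 /197376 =1.69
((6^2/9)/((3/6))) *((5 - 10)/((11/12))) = -480/11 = -43.64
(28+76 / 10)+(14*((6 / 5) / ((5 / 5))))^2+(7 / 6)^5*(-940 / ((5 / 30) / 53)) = -5230705121 / 8100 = -645766.06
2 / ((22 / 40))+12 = 172 / 11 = 15.64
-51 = -51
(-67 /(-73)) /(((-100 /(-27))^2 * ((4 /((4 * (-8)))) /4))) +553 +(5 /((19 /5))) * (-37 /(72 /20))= 8384449513 /15603750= 537.34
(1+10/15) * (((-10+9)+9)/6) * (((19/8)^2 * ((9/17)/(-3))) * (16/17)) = -1805/867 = -2.08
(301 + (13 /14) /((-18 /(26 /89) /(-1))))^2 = 11394560589889 /125753796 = 90610.07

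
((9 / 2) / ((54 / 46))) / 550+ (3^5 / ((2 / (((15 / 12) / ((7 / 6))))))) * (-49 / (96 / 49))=-343813889 / 105600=-3255.81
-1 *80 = -80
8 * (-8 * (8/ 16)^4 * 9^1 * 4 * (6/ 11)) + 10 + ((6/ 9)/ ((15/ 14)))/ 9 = -305062/ 4455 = -68.48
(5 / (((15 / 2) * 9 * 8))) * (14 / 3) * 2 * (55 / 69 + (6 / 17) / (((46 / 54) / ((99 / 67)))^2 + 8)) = 410356773827 / 5656514678469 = 0.07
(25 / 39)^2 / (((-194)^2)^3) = 625 / 81084826847808576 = 0.00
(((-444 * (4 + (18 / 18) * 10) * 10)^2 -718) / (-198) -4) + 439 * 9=-1931541688 / 99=-19510522.10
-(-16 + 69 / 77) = 1163 / 77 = 15.10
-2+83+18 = 99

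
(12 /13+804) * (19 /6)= 33136 /13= 2548.92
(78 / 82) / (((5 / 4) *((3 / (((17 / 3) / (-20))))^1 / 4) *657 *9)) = -884 / 18182475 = -0.00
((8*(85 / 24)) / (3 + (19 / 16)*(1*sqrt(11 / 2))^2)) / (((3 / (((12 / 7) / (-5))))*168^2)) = -34 / 2824605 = -0.00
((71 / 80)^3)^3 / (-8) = -45848500718449031 / 1073741824000000000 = -0.04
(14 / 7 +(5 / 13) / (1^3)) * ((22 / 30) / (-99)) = -31 / 1755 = -0.02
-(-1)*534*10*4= 21360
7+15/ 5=10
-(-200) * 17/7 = 3400/7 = 485.71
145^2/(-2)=-21025/2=-10512.50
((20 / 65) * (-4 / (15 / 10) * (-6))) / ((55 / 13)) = 64 / 55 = 1.16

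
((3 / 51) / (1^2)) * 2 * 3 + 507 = 8625 / 17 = 507.35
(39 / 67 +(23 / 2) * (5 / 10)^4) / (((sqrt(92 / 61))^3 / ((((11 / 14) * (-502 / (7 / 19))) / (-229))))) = 8924797211 * sqrt(1403) / 101812711168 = 3.28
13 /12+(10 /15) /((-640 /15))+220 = 42445 /192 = 221.07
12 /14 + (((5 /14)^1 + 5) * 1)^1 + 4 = 143 /14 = 10.21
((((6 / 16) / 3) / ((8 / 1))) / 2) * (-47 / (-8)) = 47 / 1024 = 0.05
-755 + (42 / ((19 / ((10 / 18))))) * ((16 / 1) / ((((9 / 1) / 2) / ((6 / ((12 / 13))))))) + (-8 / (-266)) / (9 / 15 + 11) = -75668995 / 104139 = -726.62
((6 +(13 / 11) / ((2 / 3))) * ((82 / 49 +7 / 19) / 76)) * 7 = 17109 / 11704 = 1.46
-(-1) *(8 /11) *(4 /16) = 2 /11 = 0.18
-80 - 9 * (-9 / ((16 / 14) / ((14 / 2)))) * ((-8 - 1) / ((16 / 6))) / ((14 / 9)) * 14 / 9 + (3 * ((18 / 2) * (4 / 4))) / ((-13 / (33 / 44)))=-1460975 / 832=-1755.98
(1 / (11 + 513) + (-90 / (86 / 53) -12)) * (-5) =7600405 / 22532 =337.32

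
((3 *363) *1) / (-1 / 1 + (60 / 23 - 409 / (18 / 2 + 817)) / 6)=-124132932 / 73835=-1681.22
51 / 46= 1.11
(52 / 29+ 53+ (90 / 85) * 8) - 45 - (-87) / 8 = 29.14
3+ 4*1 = 7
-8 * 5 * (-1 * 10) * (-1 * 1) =-400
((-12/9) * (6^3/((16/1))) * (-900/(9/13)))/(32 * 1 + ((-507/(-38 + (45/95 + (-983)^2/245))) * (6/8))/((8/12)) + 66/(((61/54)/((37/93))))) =55019949033600/129552788197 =424.69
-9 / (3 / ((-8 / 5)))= 24 / 5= 4.80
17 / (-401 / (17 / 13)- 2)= -289 / 5247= -0.06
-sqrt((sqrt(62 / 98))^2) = -sqrt(31) / 7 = -0.80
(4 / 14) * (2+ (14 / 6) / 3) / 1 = 50 / 63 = 0.79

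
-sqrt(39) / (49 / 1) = -sqrt(39) / 49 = -0.13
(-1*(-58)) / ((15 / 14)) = 812 / 15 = 54.13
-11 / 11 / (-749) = 1 / 749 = 0.00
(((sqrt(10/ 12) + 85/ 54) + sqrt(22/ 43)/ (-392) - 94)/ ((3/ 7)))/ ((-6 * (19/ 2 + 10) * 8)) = -7 * sqrt(30)/ 16848 + sqrt(946)/ 6761664 + 34937/ 151632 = 0.23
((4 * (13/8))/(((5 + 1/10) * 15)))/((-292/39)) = -169/14892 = -0.01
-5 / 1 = -5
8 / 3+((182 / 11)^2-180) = 96.42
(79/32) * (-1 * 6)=-237/16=-14.81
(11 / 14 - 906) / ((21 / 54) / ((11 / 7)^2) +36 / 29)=-400226013 / 618485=-647.11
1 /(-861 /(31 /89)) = -31 /76629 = -0.00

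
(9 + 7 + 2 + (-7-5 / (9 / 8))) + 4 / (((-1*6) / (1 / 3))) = 19 / 3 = 6.33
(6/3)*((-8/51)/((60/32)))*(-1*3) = 128/255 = 0.50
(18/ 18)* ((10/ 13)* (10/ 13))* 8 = 800/ 169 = 4.73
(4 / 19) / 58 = 2 / 551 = 0.00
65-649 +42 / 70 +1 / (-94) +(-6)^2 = -547.41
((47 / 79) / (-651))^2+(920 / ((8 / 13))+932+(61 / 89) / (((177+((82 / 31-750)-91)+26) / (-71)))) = 11252983543710714605 / 4636435281118704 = 2427.08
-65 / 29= -2.24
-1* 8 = -8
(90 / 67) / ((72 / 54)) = 135 / 134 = 1.01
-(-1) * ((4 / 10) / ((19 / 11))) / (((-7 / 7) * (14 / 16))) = -176 / 665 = -0.26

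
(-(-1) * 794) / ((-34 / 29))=-677.24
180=180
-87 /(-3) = 29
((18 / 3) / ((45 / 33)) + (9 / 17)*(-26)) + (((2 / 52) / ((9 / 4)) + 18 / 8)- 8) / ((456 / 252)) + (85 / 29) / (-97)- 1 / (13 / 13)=-19224544589 / 1417414440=-13.56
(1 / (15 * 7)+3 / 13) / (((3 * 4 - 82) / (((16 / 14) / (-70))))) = 656 / 11704875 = 0.00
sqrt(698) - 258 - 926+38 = -1146+sqrt(698) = -1119.58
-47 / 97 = -0.48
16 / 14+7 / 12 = 145 / 84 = 1.73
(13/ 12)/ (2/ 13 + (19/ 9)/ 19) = 507/ 124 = 4.09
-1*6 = -6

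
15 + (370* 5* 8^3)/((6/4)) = 1894445/3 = 631481.67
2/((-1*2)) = -1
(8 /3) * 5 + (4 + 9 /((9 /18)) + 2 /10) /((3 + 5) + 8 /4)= 2333 /150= 15.55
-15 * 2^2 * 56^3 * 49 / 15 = -34420736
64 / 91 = 0.70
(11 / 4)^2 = 121 / 16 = 7.56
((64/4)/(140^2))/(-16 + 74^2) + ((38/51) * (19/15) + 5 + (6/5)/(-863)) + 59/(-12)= 1.03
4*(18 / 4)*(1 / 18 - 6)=-107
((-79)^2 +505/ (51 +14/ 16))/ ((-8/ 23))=-11932653/ 664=-17970.86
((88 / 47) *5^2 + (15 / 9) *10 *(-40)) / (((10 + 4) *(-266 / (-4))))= -4600 / 6909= -0.67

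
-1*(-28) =28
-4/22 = -2/11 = -0.18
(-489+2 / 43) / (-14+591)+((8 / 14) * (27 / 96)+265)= 367241139 / 1389416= 264.31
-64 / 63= -1.02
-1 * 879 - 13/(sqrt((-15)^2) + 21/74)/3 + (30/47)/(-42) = -75504502/85869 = -879.30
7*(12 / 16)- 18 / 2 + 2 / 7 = -97 / 28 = -3.46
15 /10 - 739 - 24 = -1523 /2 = -761.50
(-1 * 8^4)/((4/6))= -6144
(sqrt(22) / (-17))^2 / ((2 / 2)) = 22 / 289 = 0.08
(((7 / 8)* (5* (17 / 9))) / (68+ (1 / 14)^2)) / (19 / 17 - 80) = -495635 / 321735402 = -0.00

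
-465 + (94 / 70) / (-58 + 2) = -911447 / 1960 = -465.02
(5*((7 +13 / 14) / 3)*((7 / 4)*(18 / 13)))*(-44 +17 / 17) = -71595 / 52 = -1376.83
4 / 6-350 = -1048 / 3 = -349.33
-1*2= -2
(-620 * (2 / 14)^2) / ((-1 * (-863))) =-620 / 42287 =-0.01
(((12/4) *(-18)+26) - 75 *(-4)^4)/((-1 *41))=19228/41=468.98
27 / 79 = 0.34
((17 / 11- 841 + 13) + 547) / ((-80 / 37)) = 56869 / 440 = 129.25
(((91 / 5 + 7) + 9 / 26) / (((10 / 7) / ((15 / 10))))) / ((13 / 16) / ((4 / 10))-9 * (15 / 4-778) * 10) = 278964 / 724719125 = 0.00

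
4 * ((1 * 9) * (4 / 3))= 48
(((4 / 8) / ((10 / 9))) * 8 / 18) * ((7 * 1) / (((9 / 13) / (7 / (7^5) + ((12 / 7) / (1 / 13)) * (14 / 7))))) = 1391221 / 15435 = 90.13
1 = 1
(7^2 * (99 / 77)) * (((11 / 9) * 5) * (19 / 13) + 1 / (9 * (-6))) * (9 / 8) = 131397 / 208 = 631.72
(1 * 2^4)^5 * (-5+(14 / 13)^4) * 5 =-547299000320 / 28561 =-19162459.31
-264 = -264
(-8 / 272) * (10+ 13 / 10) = -113 / 340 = -0.33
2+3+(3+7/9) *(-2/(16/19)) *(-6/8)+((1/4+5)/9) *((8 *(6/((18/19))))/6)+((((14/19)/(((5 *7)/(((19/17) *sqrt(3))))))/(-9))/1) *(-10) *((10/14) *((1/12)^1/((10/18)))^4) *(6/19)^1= 27 *sqrt(3)/9044000+7195/432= 16.66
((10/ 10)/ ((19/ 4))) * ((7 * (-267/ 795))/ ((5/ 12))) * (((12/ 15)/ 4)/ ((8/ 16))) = -59808/ 125875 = -0.48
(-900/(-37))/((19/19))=900/37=24.32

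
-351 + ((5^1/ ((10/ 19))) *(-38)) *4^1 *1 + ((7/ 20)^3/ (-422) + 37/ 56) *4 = -10589248401/ 5908000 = -1792.36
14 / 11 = 1.27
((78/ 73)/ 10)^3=0.00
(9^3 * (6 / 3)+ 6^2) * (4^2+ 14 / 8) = 53037 / 2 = 26518.50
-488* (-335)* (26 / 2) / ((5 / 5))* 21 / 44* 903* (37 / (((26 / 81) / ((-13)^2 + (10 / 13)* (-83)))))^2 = 6504174765475398769905 / 48334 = 134567276978429237.59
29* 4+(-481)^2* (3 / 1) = 694199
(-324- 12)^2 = 112896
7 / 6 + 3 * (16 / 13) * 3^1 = 955 / 78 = 12.24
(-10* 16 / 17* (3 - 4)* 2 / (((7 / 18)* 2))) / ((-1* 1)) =-2880 / 119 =-24.20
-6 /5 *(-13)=15.60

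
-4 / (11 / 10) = -40 / 11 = -3.64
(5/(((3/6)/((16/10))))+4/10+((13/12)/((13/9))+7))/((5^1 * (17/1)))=483/1700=0.28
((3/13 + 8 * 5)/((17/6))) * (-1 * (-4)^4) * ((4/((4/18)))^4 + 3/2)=-84331365120/221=-381589887.42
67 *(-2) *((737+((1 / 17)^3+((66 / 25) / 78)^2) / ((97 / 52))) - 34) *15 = -1094267984231334 / 774411625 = -1413031.45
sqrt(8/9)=2 * sqrt(2)/3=0.94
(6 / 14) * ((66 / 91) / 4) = 99 / 1274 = 0.08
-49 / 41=-1.20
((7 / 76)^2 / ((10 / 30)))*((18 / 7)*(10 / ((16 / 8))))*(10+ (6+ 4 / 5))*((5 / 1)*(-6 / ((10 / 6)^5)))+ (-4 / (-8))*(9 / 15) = -5651427 / 451250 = -12.52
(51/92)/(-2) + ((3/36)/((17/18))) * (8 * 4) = 7965/3128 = 2.55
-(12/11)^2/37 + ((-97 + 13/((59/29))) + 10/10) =-23678395/264143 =-89.64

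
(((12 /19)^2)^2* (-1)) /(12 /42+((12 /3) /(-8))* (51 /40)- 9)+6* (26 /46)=53501383686 /15697294771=3.41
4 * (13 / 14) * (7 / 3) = 26 / 3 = 8.67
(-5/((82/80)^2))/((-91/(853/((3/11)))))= 75064000/458913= 163.57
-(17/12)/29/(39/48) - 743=-840401/1131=-743.06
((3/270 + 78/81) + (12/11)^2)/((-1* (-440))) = 70703/14374800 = 0.00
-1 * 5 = -5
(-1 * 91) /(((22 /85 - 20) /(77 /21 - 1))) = 30940 /2517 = 12.29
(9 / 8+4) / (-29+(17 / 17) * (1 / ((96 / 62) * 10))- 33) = -2460 / 29729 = -0.08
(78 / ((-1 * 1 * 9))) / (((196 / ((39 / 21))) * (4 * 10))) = -169 / 82320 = -0.00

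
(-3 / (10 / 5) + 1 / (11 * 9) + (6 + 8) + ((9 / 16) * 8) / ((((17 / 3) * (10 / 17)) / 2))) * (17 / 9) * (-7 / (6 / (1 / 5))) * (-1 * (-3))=-895951 / 44550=-20.11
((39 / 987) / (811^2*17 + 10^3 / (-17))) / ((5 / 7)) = 221 / 44668886715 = 0.00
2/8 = 1/4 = 0.25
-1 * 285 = -285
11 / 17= 0.65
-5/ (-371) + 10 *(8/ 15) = 5951/ 1113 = 5.35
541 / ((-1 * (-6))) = 541 / 6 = 90.17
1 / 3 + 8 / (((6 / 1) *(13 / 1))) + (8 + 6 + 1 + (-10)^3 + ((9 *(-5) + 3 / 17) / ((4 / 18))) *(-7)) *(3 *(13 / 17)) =11044331 / 11271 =979.89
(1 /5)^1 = 1 /5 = 0.20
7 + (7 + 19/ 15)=229/ 15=15.27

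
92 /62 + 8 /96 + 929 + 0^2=930.57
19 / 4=4.75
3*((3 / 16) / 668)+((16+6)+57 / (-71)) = 16086079 / 758848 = 21.20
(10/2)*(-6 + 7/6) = -145/6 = -24.17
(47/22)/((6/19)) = 893/132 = 6.77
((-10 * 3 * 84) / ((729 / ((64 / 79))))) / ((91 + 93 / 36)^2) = -0.00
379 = 379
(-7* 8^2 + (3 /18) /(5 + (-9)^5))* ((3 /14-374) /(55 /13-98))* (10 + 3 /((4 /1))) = -464266749962431 /24183477696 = -19197.68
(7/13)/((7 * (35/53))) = 53/455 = 0.12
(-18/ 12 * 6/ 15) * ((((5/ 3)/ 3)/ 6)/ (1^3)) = -1/ 18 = -0.06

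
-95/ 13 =-7.31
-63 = -63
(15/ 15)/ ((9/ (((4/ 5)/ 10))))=2/ 225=0.01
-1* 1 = -1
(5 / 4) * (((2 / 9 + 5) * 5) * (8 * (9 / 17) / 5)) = 470 / 17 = 27.65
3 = 3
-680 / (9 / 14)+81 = -976.78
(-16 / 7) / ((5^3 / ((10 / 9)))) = -32 / 1575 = -0.02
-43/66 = -0.65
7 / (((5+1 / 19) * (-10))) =-0.14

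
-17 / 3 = -5.67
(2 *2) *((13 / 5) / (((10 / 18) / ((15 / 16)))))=351 / 20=17.55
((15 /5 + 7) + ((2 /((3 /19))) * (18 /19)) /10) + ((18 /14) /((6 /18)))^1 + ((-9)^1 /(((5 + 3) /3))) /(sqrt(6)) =527 /35 - 9 * sqrt(6) /16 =13.68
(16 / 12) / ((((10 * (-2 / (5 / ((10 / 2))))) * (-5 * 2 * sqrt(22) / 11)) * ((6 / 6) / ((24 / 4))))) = sqrt(22) / 50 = 0.09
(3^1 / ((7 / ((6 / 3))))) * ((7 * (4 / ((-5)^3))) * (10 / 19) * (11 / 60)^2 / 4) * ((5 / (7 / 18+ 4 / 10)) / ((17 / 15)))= -1089 / 229330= -0.00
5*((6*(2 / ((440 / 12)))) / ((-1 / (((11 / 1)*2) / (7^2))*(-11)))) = 36 / 539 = 0.07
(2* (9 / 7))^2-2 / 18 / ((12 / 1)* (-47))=1644673 / 248724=6.61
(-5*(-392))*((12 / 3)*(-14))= -109760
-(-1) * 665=665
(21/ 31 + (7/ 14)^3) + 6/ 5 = 2483/ 1240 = 2.00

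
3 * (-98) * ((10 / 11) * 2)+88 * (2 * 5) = 3800 / 11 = 345.45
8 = 8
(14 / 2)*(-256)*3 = -5376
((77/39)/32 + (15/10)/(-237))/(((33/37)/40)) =1009915/406692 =2.48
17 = 17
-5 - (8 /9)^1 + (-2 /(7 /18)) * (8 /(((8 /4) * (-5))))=-559 /315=-1.77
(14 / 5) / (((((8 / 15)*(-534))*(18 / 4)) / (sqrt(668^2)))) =-1169 / 801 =-1.46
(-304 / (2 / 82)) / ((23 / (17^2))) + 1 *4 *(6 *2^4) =-3593264 / 23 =-156228.87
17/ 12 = 1.42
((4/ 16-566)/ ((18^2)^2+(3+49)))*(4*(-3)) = 219/ 3388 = 0.06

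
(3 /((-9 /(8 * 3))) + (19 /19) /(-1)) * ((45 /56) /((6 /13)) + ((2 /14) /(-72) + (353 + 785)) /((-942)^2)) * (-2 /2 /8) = 779235461 /397539072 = 1.96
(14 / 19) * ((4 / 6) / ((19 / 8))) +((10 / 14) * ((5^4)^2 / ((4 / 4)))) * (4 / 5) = 1692189068 / 7581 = 223214.49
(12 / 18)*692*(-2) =-2768 / 3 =-922.67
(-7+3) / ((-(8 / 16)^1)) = 8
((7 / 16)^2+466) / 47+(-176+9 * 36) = 1900081 / 12032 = 157.92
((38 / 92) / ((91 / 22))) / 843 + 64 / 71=112936375 / 125272329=0.90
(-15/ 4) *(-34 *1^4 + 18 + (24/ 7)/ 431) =180930/ 3017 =59.97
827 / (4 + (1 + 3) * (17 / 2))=827 / 38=21.76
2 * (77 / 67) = 154 / 67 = 2.30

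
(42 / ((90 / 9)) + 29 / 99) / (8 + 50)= 1112 / 14355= 0.08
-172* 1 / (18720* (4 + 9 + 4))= -43 / 79560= -0.00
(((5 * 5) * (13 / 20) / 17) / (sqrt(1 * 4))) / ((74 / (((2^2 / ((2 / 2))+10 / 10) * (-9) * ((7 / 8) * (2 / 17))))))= -20475 / 684352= -0.03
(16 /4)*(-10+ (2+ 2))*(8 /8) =-24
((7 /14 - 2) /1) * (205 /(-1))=615 /2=307.50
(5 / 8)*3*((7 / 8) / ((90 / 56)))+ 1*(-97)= -4607 / 48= -95.98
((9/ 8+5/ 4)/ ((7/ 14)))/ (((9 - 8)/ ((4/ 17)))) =19/ 17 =1.12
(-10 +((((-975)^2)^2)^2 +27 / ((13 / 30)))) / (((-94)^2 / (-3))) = -31849420342828216552736415 / 114868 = -277269738681166352271.62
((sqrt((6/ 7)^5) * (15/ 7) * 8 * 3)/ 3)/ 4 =1080 * sqrt(42)/ 2401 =2.92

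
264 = 264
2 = 2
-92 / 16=-23 / 4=-5.75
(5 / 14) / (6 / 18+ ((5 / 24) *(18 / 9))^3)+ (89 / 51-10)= -1845527 / 250257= -7.37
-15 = -15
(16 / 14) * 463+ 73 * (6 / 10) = 20053 / 35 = 572.94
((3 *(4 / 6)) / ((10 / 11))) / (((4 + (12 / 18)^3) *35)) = 297 / 20300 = 0.01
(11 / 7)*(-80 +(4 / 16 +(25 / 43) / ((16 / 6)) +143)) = 34309 / 344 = 99.74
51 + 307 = 358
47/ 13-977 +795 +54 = -1617/ 13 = -124.38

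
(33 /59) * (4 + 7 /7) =165 /59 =2.80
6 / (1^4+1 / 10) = 60 / 11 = 5.45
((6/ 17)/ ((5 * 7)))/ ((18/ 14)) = 2/ 255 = 0.01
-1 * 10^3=-1000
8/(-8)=-1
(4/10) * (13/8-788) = -6291/20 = -314.55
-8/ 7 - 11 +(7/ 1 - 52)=-400/ 7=-57.14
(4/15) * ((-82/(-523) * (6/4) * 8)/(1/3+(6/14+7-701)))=-13776/19034585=-0.00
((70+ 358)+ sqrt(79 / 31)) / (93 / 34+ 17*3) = 34*sqrt(2449) / 56637+ 14552 / 1827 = 7.99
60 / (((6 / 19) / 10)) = 1900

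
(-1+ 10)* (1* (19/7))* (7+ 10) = 2907/7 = 415.29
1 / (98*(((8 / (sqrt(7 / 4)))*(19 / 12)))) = 3*sqrt(7) / 7448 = 0.00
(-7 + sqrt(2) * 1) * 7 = -49 + 7 * sqrt(2) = -39.10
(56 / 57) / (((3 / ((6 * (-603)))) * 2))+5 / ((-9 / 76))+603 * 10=922606 / 171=5395.36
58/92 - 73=-3329/46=-72.37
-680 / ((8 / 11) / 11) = -10285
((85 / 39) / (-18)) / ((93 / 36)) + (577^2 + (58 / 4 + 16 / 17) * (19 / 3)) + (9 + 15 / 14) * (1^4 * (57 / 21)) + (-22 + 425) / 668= 672178426286869 / 2018222388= 333054.69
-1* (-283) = 283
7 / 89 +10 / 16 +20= 14741 / 712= 20.70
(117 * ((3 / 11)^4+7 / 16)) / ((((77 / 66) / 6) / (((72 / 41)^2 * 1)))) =141631414704 / 172280647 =822.10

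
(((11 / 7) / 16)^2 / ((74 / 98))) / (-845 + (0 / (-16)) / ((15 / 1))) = -121 / 8003840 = -0.00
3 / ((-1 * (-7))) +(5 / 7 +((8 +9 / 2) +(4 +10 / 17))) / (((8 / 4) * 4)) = 5053 / 1904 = 2.65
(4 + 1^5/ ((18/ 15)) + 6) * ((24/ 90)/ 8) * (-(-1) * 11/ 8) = 143/ 288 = 0.50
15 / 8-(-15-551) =4543 / 8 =567.88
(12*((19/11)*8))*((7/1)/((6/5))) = 10640/11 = 967.27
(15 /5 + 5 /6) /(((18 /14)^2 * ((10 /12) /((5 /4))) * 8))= 1127 /2592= 0.43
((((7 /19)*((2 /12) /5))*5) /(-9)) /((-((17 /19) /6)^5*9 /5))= 72979760 /1419857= 51.40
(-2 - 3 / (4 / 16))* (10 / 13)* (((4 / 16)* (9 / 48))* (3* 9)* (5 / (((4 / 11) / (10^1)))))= -779625 / 416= -1874.10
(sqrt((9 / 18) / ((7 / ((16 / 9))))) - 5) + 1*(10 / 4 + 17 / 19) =-61 / 38 + 2*sqrt(14) / 21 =-1.25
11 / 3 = 3.67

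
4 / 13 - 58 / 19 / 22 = 459 / 2717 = 0.17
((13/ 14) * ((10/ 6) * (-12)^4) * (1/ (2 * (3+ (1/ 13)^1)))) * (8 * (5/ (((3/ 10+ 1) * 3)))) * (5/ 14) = 936000/ 49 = 19102.04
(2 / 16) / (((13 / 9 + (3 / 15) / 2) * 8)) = 45 / 4448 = 0.01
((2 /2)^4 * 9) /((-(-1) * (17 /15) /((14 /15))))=126 /17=7.41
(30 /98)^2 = 225 /2401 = 0.09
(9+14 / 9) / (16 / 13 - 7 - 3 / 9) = -1235 / 714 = -1.73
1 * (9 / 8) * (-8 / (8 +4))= -3 / 4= -0.75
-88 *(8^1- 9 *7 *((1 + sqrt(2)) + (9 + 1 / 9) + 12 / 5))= 76498.00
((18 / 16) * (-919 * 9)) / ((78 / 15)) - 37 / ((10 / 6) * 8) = -1863861 / 1040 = -1792.17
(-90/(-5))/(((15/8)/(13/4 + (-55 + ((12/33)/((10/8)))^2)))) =-7501812/15125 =-495.99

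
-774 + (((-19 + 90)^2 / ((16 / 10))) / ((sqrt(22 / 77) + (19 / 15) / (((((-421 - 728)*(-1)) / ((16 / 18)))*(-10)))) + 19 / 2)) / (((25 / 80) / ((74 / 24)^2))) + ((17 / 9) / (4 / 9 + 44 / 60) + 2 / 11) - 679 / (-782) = 12917892109240156523122775 / 1381567429226588087836 - 461238168725780625*sqrt(14) / 3030377817415406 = 8780.67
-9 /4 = -2.25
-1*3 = -3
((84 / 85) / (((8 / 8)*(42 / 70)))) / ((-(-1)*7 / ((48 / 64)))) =3 / 17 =0.18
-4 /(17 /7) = -1.65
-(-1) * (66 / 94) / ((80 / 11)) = 363 / 3760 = 0.10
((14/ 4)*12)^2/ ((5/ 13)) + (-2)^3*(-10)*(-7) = 20132/ 5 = 4026.40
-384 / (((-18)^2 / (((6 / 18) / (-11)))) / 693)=24.89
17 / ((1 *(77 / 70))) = 170 / 11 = 15.45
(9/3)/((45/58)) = 58/15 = 3.87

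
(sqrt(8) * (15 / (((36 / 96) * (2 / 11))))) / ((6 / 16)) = 3520 * sqrt(2) / 3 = 1659.34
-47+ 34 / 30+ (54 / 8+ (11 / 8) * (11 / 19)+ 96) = 131509 / 2280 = 57.68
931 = 931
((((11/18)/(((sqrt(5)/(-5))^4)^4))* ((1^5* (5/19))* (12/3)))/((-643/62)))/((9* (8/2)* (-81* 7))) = 666015625/561090159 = 1.19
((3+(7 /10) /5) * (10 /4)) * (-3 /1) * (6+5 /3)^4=-43935037 /540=-81361.18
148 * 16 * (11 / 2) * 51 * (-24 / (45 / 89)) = -157642496 / 5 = -31528499.20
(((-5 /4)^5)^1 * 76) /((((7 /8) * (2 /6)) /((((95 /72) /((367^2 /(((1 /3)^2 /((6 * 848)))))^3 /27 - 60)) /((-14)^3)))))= 5640625 /128187248214908329323523158352748544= 0.00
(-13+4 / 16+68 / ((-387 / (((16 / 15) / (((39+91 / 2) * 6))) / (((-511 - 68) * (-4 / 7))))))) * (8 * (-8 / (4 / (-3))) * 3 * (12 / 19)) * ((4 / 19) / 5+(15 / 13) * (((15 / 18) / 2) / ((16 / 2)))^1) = -351020769924209 / 2961935092350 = -118.51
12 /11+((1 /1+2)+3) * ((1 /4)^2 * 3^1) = 195 /88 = 2.22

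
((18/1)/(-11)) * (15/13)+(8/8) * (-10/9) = -3860/1287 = -3.00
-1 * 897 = -897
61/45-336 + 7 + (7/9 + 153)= -2608/15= -173.87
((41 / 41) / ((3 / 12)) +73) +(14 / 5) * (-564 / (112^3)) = 9658739 / 125440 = 77.00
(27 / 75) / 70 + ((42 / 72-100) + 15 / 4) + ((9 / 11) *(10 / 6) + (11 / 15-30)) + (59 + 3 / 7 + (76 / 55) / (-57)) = -3705253 / 57750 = -64.16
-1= -1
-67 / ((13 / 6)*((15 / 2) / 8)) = -32.98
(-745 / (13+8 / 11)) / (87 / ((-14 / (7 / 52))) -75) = 77480 / 108267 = 0.72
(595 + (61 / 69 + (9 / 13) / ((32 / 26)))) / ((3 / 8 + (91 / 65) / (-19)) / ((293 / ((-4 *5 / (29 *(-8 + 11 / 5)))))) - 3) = -3082888567019 / 15505645224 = -198.82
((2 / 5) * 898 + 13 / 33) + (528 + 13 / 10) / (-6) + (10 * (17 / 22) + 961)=272823 / 220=1240.10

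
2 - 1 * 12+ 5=-5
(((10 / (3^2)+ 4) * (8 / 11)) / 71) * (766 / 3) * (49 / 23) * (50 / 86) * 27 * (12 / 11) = 180163200 / 369413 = 487.70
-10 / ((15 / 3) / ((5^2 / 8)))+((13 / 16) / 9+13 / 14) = -5273 / 1008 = -5.23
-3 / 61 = -0.05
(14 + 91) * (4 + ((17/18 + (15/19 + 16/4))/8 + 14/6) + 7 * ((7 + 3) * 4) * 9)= 241990315/912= 265340.26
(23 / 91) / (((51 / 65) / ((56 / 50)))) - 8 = -1948 / 255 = -7.64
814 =814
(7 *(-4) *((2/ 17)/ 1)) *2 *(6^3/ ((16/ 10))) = -15120/ 17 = -889.41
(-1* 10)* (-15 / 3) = 50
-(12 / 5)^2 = -144 / 25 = -5.76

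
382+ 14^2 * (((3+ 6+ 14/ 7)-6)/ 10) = 480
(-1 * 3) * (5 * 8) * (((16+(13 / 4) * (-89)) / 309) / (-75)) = -2186 / 1545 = -1.41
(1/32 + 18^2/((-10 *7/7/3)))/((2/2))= -15547/160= -97.17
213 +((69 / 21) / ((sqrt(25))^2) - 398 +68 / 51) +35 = -77981 / 525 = -148.54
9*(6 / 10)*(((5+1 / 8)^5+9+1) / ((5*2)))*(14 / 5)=21958753509 / 4096000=5361.02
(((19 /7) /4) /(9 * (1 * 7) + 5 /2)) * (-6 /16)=-57 /14672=-0.00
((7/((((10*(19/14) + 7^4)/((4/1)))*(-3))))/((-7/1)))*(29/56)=0.00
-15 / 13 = -1.15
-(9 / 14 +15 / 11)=-309 / 154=-2.01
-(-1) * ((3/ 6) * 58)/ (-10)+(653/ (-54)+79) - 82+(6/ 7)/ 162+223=64579/ 315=205.01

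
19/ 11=1.73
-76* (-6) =456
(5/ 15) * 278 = 278/ 3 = 92.67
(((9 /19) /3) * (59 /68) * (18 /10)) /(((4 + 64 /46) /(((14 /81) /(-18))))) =-0.00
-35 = -35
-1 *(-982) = 982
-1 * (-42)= 42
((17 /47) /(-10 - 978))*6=-51 /23218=-0.00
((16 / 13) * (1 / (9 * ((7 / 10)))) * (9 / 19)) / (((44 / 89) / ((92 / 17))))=327520 / 323323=1.01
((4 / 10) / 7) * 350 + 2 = 22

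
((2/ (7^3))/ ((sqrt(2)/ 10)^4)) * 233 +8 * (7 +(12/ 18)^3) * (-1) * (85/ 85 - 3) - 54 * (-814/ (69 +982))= 34602555452/ 9733311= 3555.07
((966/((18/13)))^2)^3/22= 84065029561654499449/16038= 5241615510765338.54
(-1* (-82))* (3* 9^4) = 1614006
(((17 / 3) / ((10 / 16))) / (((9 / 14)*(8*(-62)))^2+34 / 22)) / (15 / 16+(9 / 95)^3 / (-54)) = 201116854400 / 2114285846960619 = 0.00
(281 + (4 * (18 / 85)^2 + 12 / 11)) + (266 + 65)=48739656 / 79475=613.27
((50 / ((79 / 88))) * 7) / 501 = 30800 / 39579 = 0.78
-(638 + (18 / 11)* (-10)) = -6838 / 11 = -621.64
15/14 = 1.07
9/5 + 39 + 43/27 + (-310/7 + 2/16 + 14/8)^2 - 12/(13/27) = 9995443499/5503680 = 1816.14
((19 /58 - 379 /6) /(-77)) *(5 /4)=355 /348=1.02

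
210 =210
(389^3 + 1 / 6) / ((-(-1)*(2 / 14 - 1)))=-2472282505 / 36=-68674514.03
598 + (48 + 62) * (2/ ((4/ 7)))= 983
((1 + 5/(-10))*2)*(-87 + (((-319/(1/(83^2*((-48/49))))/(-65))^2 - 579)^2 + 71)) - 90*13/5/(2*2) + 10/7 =247617855412943869083823772976777/205810601701250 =1203134597373075707.97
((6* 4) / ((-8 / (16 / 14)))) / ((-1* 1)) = 24 / 7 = 3.43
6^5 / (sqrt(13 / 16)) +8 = 8 +31104 * sqrt(13) / 13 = 8634.70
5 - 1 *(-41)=46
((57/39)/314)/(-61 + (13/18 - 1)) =-0.00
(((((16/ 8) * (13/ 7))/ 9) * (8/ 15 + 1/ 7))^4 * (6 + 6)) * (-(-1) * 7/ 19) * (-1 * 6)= -0.16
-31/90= -0.34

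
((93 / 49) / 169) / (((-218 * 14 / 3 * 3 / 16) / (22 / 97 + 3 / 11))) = -15252 / 518595077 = -0.00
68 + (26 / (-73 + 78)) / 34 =5793 / 85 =68.15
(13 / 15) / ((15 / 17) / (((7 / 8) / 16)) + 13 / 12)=6188 / 122935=0.05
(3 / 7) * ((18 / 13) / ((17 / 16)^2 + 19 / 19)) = 13824 / 49595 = 0.28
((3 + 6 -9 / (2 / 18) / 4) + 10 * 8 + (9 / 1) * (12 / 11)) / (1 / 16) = 13828 / 11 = 1257.09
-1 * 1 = -1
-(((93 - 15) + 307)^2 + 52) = -148277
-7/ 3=-2.33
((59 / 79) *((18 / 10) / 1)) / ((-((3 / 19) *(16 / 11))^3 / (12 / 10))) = -538630411 / 4044800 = -133.17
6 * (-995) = -5970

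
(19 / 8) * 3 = 57 / 8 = 7.12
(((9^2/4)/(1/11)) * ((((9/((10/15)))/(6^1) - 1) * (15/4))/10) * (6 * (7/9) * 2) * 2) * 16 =31185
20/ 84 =5/ 21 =0.24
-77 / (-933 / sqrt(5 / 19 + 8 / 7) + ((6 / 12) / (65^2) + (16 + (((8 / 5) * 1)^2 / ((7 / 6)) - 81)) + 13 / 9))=-250391942559608850 / 32610706021988087753 + 20359489572922500 * sqrt(24871) / 32610706021988087753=0.09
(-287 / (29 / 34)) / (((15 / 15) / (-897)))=8752926 / 29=301825.03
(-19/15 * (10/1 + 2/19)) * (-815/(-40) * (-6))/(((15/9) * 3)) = 7824/25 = 312.96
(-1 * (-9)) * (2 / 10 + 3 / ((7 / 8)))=1143 / 35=32.66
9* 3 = 27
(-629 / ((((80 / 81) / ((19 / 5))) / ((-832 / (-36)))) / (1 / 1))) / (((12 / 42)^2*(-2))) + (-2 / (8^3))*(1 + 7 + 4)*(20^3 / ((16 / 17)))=136870791 / 400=342176.98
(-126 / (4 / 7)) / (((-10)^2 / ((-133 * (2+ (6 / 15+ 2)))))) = 645183 / 500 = 1290.37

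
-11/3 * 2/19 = -22/57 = -0.39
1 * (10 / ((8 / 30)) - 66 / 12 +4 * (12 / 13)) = 464 / 13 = 35.69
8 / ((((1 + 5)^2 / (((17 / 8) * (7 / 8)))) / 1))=119 / 288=0.41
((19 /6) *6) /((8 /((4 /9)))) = 19 /18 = 1.06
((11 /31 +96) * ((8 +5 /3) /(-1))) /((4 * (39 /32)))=-692984 /3627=-191.06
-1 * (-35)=35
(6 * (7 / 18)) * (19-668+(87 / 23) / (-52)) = -5434037 / 3588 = -1514.50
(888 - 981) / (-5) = 93 / 5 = 18.60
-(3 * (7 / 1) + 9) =-30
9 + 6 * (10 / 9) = 47 / 3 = 15.67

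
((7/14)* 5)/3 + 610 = 3665/6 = 610.83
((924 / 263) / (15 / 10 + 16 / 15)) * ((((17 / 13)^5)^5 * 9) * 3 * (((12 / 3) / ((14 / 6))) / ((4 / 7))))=90671.54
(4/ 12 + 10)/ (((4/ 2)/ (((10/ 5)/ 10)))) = 31/ 30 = 1.03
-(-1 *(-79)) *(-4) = 316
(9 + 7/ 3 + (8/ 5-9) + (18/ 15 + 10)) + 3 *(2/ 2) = 272/ 15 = 18.13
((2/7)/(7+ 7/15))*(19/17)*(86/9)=0.41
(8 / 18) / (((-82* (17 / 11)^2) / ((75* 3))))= -6050 / 11849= -0.51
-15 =-15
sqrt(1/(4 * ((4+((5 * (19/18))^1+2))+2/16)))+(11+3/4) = 3 * sqrt(1642)/821+47/4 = 11.90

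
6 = 6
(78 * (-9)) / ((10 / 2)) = -702 / 5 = -140.40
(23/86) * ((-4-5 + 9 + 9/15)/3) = 23/430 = 0.05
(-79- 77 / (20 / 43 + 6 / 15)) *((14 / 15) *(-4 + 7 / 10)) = 2406173 / 4650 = 517.46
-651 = -651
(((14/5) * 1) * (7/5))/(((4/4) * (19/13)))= 1274/475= 2.68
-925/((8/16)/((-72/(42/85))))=1887000/7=269571.43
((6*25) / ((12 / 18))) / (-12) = -75 / 4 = -18.75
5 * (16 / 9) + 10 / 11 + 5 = 1465 / 99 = 14.80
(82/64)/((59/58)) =1189/944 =1.26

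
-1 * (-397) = 397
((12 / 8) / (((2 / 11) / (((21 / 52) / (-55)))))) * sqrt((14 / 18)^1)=-21 * sqrt(7) / 1040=-0.05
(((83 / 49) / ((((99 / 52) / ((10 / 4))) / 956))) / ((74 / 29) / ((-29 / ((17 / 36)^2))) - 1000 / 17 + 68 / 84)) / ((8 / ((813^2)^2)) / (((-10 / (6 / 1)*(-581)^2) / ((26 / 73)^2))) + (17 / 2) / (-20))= 3178978642802319934378460969157120 / 36872976069075017395571236071839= 86.21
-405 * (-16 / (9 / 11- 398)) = -71280 / 4369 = -16.31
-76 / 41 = -1.85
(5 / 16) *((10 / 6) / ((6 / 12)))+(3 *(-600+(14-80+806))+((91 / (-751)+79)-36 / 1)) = 8361703 / 18024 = 463.92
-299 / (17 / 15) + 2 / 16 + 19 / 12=-106943 / 408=-262.12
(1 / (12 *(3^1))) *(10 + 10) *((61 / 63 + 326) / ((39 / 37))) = 3810815 / 22113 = 172.33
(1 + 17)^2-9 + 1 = 316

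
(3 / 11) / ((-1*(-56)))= 3 / 616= 0.00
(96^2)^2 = 84934656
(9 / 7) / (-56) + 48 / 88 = 2253 / 4312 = 0.52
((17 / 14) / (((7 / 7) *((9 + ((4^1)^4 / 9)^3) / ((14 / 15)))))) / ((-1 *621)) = -9 / 113537315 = -0.00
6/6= 1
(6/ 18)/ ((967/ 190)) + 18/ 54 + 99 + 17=337673/ 2901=116.40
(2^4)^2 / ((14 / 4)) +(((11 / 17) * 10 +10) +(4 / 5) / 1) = 53796 / 595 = 90.41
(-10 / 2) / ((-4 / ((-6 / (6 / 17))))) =-85 / 4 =-21.25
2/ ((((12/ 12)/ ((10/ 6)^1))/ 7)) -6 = 52/ 3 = 17.33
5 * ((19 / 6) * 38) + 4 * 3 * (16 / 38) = 34583 / 57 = 606.72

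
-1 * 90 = -90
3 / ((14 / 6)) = 9 / 7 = 1.29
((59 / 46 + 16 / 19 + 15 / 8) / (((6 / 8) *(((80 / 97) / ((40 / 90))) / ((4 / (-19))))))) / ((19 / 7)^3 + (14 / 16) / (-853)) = -529119758972 / 17487393963525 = -0.03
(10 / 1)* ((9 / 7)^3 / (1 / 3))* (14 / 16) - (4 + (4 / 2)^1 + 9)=7995 / 196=40.79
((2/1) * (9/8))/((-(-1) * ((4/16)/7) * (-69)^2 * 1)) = 0.01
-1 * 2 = -2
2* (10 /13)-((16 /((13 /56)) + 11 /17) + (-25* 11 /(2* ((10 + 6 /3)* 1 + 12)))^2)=-51353765 /509184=-100.86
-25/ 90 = -5/ 18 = -0.28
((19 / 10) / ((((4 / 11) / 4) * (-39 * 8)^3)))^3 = -9129329 / 28015046403892080279552000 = -0.00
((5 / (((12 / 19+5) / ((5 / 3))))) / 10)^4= 0.00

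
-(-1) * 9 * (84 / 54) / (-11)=-14 / 11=-1.27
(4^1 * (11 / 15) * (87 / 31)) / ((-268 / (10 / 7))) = -638 / 14539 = -0.04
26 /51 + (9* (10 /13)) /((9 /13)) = 536 /51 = 10.51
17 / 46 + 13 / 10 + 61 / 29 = 12583 / 3335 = 3.77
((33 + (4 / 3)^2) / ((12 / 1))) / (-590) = -313 / 63720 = -0.00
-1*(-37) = 37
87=87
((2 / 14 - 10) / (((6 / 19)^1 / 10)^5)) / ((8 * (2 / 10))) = -889848078125 / 4536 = -196174620.40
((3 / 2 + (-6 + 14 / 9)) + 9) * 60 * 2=726.67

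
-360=-360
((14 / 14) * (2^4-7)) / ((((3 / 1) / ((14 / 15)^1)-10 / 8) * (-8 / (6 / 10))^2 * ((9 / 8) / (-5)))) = -0.11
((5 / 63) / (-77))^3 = -125 / 114154707051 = -0.00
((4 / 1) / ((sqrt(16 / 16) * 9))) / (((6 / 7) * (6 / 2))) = 14 / 81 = 0.17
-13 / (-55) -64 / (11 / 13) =-377 / 5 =-75.40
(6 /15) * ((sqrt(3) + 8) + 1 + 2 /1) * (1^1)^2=2 * sqrt(3) /5 + 22 /5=5.09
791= 791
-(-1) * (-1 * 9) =-9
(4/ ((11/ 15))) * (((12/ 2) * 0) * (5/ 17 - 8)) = 0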